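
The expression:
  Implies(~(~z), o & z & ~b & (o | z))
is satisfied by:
  {o: True, z: False, b: False}
  {o: False, z: False, b: False}
  {b: True, o: True, z: False}
  {b: True, o: False, z: False}
  {z: True, o: True, b: False}


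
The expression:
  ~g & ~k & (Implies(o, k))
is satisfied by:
  {g: False, o: False, k: False}


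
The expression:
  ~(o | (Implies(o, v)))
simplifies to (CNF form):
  False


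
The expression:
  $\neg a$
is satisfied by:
  {a: False}


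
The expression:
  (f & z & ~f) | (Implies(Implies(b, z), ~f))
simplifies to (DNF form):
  ~f | (b & ~z)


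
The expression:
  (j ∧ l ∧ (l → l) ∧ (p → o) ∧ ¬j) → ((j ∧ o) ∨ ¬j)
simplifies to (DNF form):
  True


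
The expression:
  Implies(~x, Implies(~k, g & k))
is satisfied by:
  {x: True, k: True}
  {x: True, k: False}
  {k: True, x: False}


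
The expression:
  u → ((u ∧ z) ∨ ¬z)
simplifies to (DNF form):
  True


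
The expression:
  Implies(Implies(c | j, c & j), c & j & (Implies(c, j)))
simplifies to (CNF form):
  c | j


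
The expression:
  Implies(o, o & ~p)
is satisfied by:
  {p: False, o: False}
  {o: True, p: False}
  {p: True, o: False}


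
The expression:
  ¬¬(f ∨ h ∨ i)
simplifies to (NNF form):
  f ∨ h ∨ i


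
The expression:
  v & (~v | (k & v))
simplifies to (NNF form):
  k & v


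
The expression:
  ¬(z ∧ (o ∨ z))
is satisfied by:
  {z: False}


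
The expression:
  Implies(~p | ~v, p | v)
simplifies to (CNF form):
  p | v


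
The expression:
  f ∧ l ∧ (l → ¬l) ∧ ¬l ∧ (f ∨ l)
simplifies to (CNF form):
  False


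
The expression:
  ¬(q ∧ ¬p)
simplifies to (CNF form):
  p ∨ ¬q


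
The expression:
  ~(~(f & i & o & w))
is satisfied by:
  {i: True, w: True, o: True, f: True}


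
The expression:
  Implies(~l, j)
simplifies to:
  j | l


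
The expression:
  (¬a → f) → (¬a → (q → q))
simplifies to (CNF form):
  True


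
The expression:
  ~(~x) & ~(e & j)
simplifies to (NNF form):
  x & (~e | ~j)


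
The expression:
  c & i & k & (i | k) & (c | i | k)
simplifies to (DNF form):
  c & i & k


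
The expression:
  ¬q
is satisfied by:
  {q: False}


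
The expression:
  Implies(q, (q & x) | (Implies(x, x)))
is always true.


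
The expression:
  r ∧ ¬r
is never true.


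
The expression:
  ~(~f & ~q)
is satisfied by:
  {q: True, f: True}
  {q: True, f: False}
  {f: True, q: False}


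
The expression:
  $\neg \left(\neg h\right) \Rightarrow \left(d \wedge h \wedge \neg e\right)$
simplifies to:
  $\left(d \wedge \neg e\right) \vee \neg h$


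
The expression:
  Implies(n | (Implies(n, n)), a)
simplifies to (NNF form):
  a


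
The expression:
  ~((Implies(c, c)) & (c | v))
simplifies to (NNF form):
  ~c & ~v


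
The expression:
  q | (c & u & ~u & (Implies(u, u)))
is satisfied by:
  {q: True}


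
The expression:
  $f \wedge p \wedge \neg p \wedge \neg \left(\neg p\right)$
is never true.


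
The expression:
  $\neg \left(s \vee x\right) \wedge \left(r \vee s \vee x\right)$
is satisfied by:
  {r: True, x: False, s: False}


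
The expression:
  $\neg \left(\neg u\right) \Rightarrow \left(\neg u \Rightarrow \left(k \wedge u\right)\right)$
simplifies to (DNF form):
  $\text{True}$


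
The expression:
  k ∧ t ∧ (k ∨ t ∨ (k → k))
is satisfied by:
  {t: True, k: True}


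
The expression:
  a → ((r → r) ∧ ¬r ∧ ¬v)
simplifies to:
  (¬r ∧ ¬v) ∨ ¬a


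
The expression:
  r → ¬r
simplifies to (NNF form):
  ¬r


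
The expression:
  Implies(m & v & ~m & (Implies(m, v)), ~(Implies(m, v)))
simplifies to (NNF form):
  True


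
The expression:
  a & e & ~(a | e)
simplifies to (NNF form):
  False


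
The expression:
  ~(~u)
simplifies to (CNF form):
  u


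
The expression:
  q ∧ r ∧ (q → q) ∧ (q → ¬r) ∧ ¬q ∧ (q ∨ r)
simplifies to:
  False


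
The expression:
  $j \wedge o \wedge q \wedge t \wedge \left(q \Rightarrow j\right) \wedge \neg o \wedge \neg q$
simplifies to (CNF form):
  $\text{False}$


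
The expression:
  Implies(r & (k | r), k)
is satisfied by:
  {k: True, r: False}
  {r: False, k: False}
  {r: True, k: True}


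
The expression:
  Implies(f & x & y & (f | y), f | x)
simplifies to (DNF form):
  True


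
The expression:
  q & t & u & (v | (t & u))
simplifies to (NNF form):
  q & t & u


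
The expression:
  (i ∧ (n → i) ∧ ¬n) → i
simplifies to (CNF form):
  True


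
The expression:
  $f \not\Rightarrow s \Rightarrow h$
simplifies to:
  $h \vee s \vee \neg f$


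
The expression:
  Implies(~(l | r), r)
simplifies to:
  l | r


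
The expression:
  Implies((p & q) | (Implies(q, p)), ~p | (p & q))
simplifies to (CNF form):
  q | ~p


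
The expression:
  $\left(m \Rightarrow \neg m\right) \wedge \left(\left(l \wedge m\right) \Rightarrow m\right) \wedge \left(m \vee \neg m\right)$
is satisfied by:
  {m: False}


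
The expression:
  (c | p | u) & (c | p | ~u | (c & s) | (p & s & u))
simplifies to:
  c | p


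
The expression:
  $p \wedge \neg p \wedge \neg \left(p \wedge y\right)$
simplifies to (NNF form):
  $\text{False}$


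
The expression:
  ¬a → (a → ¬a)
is always true.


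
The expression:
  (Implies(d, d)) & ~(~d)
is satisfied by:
  {d: True}


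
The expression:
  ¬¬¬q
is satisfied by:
  {q: False}


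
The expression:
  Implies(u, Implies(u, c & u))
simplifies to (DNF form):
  c | ~u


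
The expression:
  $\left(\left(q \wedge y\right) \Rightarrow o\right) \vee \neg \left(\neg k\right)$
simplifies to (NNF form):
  $k \vee o \vee \neg q \vee \neg y$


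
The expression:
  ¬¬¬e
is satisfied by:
  {e: False}


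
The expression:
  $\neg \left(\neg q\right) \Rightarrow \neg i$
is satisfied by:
  {q: False, i: False}
  {i: True, q: False}
  {q: True, i: False}


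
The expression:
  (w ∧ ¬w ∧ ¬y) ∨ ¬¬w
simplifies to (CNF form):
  w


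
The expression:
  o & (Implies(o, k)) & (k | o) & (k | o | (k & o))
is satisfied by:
  {o: True, k: True}


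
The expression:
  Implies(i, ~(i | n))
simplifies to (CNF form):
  ~i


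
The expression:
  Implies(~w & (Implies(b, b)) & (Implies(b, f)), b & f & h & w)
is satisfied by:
  {b: True, w: True, f: False}
  {w: True, f: False, b: False}
  {b: True, w: True, f: True}
  {w: True, f: True, b: False}
  {b: True, f: False, w: False}


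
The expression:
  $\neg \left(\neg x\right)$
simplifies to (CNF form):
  $x$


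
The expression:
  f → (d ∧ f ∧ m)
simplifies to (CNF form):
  (d ∨ ¬f) ∧ (m ∨ ¬f)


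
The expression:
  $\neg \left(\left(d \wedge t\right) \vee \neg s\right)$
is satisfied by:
  {s: True, t: False, d: False}
  {d: True, s: True, t: False}
  {t: True, s: True, d: False}


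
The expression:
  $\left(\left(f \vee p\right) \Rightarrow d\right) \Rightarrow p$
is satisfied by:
  {p: True, f: True, d: False}
  {p: True, d: False, f: False}
  {p: True, f: True, d: True}
  {p: True, d: True, f: False}
  {f: True, d: False, p: False}


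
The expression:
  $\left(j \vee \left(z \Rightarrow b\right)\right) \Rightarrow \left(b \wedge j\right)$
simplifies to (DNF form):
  $\left(b \wedge j\right) \vee \left(b \wedge \neg b\right) \vee \left(b \wedge j \wedge z\right) \vee \left(b \wedge j \wedge \neg j\right) \vee \left(b \wedge z \wedge \neg b\right) \vee \left(b \wedge \neg b \wedge \neg j\right) \vee \left(j \wedge z \wedge \neg j\right) \vee \left(z \wedge \neg b \wedge \neg j\right)$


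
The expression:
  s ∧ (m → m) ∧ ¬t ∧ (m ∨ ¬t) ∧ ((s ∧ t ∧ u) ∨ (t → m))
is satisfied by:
  {s: True, t: False}


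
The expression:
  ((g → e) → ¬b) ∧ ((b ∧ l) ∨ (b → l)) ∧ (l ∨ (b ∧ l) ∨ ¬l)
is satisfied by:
  {l: True, g: True, b: False, e: False}
  {l: True, g: False, b: False, e: False}
  {g: True, e: False, l: False, b: False}
  {e: False, g: False, l: False, b: False}
  {e: True, l: True, g: True, b: False}
  {e: True, l: True, g: False, b: False}
  {e: True, g: True, l: False, b: False}
  {e: True, g: False, l: False, b: False}
  {b: True, l: True, g: True, e: False}


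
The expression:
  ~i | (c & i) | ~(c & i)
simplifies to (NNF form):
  True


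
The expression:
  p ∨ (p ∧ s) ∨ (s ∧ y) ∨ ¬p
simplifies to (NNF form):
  True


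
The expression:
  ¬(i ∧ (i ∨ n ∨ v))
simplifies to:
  ¬i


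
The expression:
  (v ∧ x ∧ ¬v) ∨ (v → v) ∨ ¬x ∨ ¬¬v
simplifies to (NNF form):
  True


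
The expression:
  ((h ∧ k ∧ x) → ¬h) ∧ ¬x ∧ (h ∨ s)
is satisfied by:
  {h: True, s: True, x: False}
  {h: True, x: False, s: False}
  {s: True, x: False, h: False}


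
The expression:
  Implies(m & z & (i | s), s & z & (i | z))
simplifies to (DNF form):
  s | ~i | ~m | ~z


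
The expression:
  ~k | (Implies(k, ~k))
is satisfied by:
  {k: False}


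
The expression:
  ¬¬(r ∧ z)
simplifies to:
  r ∧ z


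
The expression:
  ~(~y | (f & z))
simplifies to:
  y & (~f | ~z)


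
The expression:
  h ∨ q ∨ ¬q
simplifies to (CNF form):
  True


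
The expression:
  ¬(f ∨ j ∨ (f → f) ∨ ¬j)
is never true.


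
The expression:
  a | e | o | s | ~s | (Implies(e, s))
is always true.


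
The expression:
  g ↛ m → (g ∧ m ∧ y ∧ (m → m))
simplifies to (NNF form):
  m ∨ ¬g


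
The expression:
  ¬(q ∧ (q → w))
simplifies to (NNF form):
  ¬q ∨ ¬w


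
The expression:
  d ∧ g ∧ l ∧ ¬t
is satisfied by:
  {d: True, g: True, l: True, t: False}


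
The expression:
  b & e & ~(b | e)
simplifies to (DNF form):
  False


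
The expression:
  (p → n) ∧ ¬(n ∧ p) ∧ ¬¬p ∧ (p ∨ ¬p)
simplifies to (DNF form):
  False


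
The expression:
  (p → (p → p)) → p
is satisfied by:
  {p: True}


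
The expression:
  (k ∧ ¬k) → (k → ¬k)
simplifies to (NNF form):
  True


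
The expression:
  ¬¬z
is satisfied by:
  {z: True}


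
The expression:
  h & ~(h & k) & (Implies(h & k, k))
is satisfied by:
  {h: True, k: False}


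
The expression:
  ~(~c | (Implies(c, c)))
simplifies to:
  False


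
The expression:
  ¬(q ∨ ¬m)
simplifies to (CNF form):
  m ∧ ¬q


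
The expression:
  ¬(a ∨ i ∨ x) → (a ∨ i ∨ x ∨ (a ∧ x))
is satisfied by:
  {i: True, a: True, x: True}
  {i: True, a: True, x: False}
  {i: True, x: True, a: False}
  {i: True, x: False, a: False}
  {a: True, x: True, i: False}
  {a: True, x: False, i: False}
  {x: True, a: False, i: False}


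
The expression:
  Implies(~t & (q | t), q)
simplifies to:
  True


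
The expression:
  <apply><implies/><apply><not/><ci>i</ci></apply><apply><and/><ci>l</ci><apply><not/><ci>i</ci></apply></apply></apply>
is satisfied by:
  {i: True, l: True}
  {i: True, l: False}
  {l: True, i: False}


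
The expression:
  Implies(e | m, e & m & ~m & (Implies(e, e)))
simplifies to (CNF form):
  ~e & ~m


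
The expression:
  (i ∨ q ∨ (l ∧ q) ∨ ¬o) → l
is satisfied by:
  {o: True, l: True, i: False, q: False}
  {l: True, i: False, q: False, o: False}
  {o: True, l: True, q: True, i: False}
  {l: True, q: True, i: False, o: False}
  {l: True, o: True, i: True, q: False}
  {l: True, i: True, q: False, o: False}
  {o: True, l: True, q: True, i: True}
  {l: True, q: True, i: True, o: False}
  {o: True, i: False, q: False, l: False}


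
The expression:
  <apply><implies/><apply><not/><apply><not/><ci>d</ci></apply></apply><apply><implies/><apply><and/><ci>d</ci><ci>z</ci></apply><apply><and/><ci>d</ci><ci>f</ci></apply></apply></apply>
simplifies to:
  <apply><or/><ci>f</ci><apply><not/><ci>d</ci></apply><apply><not/><ci>z</ci></apply></apply>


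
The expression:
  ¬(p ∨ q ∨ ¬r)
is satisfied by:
  {r: True, q: False, p: False}


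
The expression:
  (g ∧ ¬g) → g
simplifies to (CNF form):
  True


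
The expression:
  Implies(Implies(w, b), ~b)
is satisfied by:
  {b: False}


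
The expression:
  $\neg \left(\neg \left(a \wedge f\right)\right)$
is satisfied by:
  {a: True, f: True}


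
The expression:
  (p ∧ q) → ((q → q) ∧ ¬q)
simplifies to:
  ¬p ∨ ¬q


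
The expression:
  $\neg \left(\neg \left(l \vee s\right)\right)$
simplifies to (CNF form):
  $l \vee s$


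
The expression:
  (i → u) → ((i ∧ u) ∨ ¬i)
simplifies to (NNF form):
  True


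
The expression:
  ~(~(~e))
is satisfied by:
  {e: False}


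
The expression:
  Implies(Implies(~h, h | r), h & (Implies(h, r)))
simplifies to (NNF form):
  (h & r) | (~h & ~r)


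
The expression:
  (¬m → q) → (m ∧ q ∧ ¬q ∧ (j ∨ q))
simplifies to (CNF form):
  ¬m ∧ ¬q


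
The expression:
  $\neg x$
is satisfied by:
  {x: False}


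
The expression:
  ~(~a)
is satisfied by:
  {a: True}


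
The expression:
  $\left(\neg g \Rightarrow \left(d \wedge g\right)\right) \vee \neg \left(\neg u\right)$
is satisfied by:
  {g: True, u: True}
  {g: True, u: False}
  {u: True, g: False}


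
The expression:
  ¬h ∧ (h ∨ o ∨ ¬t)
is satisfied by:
  {o: True, t: False, h: False}
  {t: False, h: False, o: False}
  {o: True, t: True, h: False}


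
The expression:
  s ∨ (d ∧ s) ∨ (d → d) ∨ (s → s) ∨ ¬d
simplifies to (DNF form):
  True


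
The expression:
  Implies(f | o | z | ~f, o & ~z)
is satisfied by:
  {o: True, z: False}


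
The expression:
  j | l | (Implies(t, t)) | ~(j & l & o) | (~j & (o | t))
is always true.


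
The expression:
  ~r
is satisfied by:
  {r: False}


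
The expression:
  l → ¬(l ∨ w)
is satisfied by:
  {l: False}


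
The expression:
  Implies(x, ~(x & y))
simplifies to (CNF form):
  ~x | ~y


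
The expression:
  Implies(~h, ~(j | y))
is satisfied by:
  {h: True, j: False, y: False}
  {y: True, h: True, j: False}
  {h: True, j: True, y: False}
  {y: True, h: True, j: True}
  {y: False, j: False, h: False}


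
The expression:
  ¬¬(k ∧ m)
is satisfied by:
  {m: True, k: True}


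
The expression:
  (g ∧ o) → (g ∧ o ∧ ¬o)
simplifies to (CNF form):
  ¬g ∨ ¬o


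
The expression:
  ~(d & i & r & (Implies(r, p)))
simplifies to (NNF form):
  ~d | ~i | ~p | ~r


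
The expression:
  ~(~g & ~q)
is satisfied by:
  {q: True, g: True}
  {q: True, g: False}
  {g: True, q: False}


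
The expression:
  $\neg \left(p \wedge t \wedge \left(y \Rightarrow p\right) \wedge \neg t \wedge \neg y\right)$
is always true.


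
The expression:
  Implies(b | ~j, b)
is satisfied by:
  {b: True, j: True}
  {b: True, j: False}
  {j: True, b: False}


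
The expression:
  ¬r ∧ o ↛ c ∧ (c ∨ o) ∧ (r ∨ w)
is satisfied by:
  {w: True, o: True, r: False, c: False}


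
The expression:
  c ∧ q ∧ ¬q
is never true.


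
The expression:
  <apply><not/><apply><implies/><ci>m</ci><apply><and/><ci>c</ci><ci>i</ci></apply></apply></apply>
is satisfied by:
  {m: True, c: False, i: False}
  {i: True, m: True, c: False}
  {c: True, m: True, i: False}


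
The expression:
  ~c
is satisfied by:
  {c: False}


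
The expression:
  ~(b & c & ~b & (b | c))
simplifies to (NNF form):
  True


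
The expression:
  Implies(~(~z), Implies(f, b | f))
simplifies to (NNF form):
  True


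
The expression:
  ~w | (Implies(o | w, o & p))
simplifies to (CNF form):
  (o | ~w) & (p | ~w)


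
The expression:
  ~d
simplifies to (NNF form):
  ~d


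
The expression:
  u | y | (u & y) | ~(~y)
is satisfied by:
  {y: True, u: True}
  {y: True, u: False}
  {u: True, y: False}


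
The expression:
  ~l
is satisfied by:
  {l: False}


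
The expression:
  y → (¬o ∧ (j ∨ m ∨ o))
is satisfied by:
  {j: True, m: True, y: False, o: False}
  {j: True, m: False, y: False, o: False}
  {m: True, o: False, j: False, y: False}
  {o: False, m: False, j: False, y: False}
  {o: True, j: True, m: True, y: False}
  {o: True, j: True, m: False, y: False}
  {o: True, m: True, j: False, y: False}
  {o: True, m: False, j: False, y: False}
  {y: True, j: True, m: True, o: False}
  {y: True, j: True, m: False, o: False}
  {y: True, m: True, j: False, o: False}


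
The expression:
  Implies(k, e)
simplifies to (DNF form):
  e | ~k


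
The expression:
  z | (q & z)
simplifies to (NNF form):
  z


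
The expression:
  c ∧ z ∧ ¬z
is never true.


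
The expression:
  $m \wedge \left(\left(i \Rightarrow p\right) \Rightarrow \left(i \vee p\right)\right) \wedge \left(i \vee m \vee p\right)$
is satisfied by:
  {m: True, i: True, p: True}
  {m: True, i: True, p: False}
  {m: True, p: True, i: False}


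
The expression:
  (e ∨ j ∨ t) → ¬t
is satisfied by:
  {t: False}


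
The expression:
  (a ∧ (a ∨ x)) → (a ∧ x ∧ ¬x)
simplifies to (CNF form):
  ¬a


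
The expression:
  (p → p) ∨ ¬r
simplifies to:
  True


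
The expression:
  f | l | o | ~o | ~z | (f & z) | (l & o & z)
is always true.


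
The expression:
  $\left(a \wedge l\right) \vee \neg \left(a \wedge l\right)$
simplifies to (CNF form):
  $\text{True}$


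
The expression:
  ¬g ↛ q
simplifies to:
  q ∨ ¬g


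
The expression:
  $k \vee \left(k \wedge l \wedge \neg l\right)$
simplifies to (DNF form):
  $k$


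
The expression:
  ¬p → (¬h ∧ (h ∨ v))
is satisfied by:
  {p: True, v: True, h: False}
  {p: True, v: False, h: False}
  {p: True, h: True, v: True}
  {p: True, h: True, v: False}
  {v: True, h: False, p: False}


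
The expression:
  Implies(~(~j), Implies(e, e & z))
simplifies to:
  z | ~e | ~j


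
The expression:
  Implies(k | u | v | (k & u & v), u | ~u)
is always true.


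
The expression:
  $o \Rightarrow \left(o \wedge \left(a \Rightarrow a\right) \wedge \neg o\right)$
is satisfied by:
  {o: False}


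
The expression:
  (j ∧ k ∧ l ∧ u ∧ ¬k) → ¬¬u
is always true.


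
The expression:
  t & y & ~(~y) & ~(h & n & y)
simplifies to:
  t & y & (~h | ~n)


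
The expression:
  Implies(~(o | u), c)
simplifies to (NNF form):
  c | o | u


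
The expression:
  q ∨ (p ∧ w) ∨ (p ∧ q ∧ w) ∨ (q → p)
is always true.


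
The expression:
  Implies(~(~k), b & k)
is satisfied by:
  {b: True, k: False}
  {k: False, b: False}
  {k: True, b: True}


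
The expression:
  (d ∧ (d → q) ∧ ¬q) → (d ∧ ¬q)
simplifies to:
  True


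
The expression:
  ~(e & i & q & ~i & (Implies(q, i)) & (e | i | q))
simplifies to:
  True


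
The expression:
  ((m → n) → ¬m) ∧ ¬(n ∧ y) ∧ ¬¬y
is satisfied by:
  {y: True, n: False}


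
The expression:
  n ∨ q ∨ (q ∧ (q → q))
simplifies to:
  n ∨ q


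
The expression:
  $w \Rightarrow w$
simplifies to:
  $\text{True}$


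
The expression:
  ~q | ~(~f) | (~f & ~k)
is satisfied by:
  {f: True, k: False, q: False}
  {f: False, k: False, q: False}
  {q: True, f: True, k: False}
  {q: True, f: False, k: False}
  {k: True, f: True, q: False}
  {k: True, f: False, q: False}
  {k: True, q: True, f: True}


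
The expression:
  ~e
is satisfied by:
  {e: False}


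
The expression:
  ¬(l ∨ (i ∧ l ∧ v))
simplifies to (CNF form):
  ¬l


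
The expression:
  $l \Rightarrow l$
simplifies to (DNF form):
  $\text{True}$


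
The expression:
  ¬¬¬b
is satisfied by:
  {b: False}


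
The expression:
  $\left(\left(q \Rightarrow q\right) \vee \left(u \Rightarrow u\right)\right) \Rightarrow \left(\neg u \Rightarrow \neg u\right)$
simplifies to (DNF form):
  $\text{True}$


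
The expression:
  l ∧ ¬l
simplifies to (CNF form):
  False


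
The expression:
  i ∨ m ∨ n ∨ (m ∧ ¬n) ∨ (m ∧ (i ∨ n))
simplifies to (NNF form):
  i ∨ m ∨ n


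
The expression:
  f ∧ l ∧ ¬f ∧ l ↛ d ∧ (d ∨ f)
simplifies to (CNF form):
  False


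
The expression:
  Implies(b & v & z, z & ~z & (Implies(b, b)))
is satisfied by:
  {v: False, z: False, b: False}
  {b: True, v: False, z: False}
  {z: True, v: False, b: False}
  {b: True, z: True, v: False}
  {v: True, b: False, z: False}
  {b: True, v: True, z: False}
  {z: True, v: True, b: False}


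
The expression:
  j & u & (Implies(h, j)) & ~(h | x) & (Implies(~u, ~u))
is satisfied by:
  {j: True, u: True, x: False, h: False}


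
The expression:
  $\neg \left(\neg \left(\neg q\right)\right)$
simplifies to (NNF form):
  $\neg q$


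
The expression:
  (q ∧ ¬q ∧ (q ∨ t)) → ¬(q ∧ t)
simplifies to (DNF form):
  True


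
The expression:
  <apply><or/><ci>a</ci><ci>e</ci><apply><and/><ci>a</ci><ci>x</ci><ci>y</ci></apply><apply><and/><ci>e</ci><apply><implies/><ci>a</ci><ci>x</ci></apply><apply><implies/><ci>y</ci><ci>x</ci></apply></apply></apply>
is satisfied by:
  {a: True, e: True}
  {a: True, e: False}
  {e: True, a: False}


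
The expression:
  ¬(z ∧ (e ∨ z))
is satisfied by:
  {z: False}


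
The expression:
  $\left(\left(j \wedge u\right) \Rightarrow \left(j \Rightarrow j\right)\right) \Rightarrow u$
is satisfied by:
  {u: True}


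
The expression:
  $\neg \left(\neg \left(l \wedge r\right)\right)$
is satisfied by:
  {r: True, l: True}


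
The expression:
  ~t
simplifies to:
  ~t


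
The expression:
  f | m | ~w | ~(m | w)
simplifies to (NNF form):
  f | m | ~w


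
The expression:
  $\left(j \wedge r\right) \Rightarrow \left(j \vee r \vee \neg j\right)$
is always true.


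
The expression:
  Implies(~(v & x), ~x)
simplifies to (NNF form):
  v | ~x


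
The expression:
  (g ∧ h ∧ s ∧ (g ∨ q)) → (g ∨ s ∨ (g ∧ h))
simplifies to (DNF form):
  True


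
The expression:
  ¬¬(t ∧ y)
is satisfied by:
  {t: True, y: True}


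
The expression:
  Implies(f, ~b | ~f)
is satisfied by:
  {b: False, f: False}
  {f: True, b: False}
  {b: True, f: False}


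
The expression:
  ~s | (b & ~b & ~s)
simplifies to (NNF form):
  ~s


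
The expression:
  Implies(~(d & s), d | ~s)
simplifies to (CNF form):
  d | ~s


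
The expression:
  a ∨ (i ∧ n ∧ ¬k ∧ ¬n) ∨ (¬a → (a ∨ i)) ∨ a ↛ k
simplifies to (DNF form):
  a ∨ i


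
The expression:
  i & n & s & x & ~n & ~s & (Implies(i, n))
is never true.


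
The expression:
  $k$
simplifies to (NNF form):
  $k$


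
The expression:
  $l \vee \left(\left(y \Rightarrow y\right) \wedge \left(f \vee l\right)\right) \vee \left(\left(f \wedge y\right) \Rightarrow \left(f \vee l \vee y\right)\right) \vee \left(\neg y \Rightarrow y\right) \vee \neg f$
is always true.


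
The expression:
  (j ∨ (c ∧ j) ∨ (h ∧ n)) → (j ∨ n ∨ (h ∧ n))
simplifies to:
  True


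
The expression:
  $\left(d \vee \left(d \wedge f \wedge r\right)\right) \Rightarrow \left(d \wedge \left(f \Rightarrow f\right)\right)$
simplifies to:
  $\text{True}$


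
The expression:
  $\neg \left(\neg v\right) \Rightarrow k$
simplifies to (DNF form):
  $k \vee \neg v$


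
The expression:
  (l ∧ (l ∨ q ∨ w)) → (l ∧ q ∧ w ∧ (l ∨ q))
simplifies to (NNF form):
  (q ∧ w) ∨ ¬l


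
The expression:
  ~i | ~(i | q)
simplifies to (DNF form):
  ~i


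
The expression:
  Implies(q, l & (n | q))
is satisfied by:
  {l: True, q: False}
  {q: False, l: False}
  {q: True, l: True}


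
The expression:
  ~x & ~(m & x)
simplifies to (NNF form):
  ~x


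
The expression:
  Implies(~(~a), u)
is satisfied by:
  {u: True, a: False}
  {a: False, u: False}
  {a: True, u: True}


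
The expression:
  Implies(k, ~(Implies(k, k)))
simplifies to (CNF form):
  ~k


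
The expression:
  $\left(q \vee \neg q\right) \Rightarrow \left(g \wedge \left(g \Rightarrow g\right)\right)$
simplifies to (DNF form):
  $g$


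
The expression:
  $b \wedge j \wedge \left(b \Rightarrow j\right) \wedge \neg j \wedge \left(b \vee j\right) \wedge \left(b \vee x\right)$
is never true.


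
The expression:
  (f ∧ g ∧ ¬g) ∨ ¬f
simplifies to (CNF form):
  ¬f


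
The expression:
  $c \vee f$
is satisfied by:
  {c: True, f: True}
  {c: True, f: False}
  {f: True, c: False}


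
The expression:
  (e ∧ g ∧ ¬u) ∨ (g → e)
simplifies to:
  e ∨ ¬g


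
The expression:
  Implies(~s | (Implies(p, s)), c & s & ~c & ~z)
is never true.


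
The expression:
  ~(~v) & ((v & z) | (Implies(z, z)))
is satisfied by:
  {v: True}


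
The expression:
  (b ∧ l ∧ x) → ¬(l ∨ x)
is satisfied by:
  {l: False, x: False, b: False}
  {b: True, l: False, x: False}
  {x: True, l: False, b: False}
  {b: True, x: True, l: False}
  {l: True, b: False, x: False}
  {b: True, l: True, x: False}
  {x: True, l: True, b: False}


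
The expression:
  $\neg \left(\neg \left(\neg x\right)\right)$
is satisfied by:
  {x: False}


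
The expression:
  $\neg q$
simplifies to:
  $\neg q$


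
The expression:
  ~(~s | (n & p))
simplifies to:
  s & (~n | ~p)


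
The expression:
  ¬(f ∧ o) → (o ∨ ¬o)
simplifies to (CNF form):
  True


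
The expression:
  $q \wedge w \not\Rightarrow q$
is never true.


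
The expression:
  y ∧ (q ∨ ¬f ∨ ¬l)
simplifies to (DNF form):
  (q ∧ y) ∨ (y ∧ ¬f) ∨ (y ∧ ¬l)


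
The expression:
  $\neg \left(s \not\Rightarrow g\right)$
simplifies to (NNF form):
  $g \vee \neg s$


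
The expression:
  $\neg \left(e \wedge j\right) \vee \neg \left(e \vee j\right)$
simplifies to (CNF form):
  $\neg e \vee \neg j$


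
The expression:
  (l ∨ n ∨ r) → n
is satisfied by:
  {n: True, l: False, r: False}
  {r: True, n: True, l: False}
  {n: True, l: True, r: False}
  {r: True, n: True, l: True}
  {r: False, l: False, n: False}


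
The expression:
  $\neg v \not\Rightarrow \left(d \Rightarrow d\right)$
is never true.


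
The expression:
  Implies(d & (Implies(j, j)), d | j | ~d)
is always true.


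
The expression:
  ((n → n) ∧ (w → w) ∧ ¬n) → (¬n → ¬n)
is always true.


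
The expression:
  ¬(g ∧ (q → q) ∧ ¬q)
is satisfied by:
  {q: True, g: False}
  {g: False, q: False}
  {g: True, q: True}


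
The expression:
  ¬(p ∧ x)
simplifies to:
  ¬p ∨ ¬x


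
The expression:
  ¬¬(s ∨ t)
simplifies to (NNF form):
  s ∨ t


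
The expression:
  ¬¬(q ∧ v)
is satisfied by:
  {q: True, v: True}


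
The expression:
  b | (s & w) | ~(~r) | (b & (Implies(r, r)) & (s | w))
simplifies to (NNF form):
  b | r | (s & w)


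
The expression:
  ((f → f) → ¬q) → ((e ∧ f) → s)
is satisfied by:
  {s: True, q: True, e: False, f: False}
  {s: True, e: False, q: False, f: False}
  {q: True, s: False, e: False, f: False}
  {s: False, e: False, q: False, f: False}
  {f: True, s: True, q: True, e: False}
  {f: True, s: True, e: False, q: False}
  {f: True, q: True, s: False, e: False}
  {f: True, s: False, e: False, q: False}
  {s: True, e: True, q: True, f: False}
  {s: True, e: True, f: False, q: False}
  {e: True, q: True, f: False, s: False}
  {e: True, f: False, q: False, s: False}
  {s: True, e: True, f: True, q: True}
  {s: True, e: True, f: True, q: False}
  {e: True, f: True, q: True, s: False}


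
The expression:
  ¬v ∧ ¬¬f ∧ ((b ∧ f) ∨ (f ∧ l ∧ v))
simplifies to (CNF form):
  b ∧ f ∧ ¬v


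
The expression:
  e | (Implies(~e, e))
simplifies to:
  e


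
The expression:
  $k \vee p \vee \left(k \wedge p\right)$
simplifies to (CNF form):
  $k \vee p$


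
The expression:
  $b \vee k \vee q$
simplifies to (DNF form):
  $b \vee k \vee q$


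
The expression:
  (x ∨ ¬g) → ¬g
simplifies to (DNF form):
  ¬g ∨ ¬x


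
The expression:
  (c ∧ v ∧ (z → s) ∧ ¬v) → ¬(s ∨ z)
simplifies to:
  True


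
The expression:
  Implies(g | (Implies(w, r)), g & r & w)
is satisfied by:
  {w: True, g: False, r: False}
  {r: True, g: True, w: True}


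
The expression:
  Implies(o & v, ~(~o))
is always true.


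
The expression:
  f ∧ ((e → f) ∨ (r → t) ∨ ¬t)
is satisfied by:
  {f: True}


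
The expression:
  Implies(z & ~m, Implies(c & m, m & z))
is always true.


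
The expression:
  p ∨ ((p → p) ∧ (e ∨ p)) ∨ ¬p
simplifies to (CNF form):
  True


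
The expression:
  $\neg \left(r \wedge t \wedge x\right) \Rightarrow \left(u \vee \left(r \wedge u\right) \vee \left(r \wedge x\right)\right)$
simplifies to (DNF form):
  $u \vee \left(r \wedge x\right)$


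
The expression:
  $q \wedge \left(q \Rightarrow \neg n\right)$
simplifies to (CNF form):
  $q \wedge \neg n$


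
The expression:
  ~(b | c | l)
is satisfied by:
  {b: False, l: False, c: False}


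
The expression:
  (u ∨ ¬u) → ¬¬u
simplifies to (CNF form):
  u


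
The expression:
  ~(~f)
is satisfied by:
  {f: True}


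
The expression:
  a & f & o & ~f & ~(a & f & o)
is never true.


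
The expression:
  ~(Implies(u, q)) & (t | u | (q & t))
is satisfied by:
  {u: True, q: False}


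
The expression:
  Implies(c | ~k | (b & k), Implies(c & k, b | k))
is always true.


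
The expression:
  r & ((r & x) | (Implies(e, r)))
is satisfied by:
  {r: True}


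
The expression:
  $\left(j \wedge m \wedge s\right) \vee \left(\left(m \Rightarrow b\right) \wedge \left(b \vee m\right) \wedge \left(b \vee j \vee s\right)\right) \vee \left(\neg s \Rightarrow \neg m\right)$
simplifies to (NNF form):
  $b \vee s \vee \neg m$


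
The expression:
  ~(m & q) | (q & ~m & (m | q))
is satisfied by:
  {m: False, q: False}
  {q: True, m: False}
  {m: True, q: False}


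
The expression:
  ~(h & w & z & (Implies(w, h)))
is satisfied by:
  {w: False, z: False, h: False}
  {h: True, w: False, z: False}
  {z: True, w: False, h: False}
  {h: True, z: True, w: False}
  {w: True, h: False, z: False}
  {h: True, w: True, z: False}
  {z: True, w: True, h: False}


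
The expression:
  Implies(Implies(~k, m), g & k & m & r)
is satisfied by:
  {r: True, g: True, m: False, k: False}
  {r: True, g: False, m: False, k: False}
  {g: True, k: False, r: False, m: False}
  {k: False, g: False, r: False, m: False}
  {m: True, k: True, r: True, g: True}


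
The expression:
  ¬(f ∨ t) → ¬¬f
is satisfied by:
  {t: True, f: True}
  {t: True, f: False}
  {f: True, t: False}


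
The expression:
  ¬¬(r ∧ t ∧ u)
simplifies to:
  r ∧ t ∧ u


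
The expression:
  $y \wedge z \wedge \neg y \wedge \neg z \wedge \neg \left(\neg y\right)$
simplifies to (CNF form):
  $\text{False}$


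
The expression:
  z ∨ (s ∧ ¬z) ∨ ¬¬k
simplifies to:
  k ∨ s ∨ z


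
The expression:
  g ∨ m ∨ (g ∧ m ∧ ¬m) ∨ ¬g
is always true.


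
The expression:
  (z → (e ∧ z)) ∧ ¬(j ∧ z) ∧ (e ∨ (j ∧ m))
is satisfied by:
  {e: True, m: True, z: False, j: False}
  {e: True, m: False, z: False, j: False}
  {e: True, j: True, m: True, z: False}
  {e: True, j: True, m: False, z: False}
  {e: True, z: True, m: True, j: False}
  {e: True, z: True, m: False, j: False}
  {z: False, j: True, m: True, e: False}


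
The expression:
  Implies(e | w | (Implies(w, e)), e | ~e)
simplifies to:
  True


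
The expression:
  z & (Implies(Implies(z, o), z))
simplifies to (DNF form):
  z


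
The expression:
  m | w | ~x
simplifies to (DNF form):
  m | w | ~x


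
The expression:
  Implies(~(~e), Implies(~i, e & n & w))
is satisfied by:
  {i: True, n: True, w: True, e: False}
  {i: True, n: True, w: False, e: False}
  {i: True, w: True, e: False, n: False}
  {i: True, w: False, e: False, n: False}
  {n: True, w: True, e: False, i: False}
  {n: True, w: False, e: False, i: False}
  {w: True, n: False, e: False, i: False}
  {w: False, n: False, e: False, i: False}
  {i: True, n: True, e: True, w: True}
  {i: True, n: True, e: True, w: False}
  {i: True, e: True, w: True, n: False}
  {i: True, e: True, w: False, n: False}
  {n: True, e: True, w: True, i: False}


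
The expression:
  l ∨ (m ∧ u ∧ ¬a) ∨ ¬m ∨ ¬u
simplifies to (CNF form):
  l ∨ ¬a ∨ ¬m ∨ ¬u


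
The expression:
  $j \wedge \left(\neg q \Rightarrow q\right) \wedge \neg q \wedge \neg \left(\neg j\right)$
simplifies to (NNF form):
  $\text{False}$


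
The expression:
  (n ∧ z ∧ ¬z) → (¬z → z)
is always true.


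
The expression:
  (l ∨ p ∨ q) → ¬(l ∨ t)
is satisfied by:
  {p: False, l: False, t: False, q: False}
  {q: True, p: False, l: False, t: False}
  {p: True, q: False, l: False, t: False}
  {q: True, p: True, l: False, t: False}
  {t: True, q: False, p: False, l: False}


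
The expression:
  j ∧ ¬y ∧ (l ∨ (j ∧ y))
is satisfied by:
  {j: True, l: True, y: False}


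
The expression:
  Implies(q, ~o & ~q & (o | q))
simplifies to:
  ~q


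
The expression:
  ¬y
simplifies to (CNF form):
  ¬y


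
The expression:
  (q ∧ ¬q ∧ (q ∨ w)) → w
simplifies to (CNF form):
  True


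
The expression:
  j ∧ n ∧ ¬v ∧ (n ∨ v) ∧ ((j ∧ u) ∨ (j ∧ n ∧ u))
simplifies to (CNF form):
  j ∧ n ∧ u ∧ ¬v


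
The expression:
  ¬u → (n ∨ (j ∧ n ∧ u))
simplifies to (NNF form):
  n ∨ u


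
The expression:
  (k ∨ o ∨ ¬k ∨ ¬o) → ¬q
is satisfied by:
  {q: False}


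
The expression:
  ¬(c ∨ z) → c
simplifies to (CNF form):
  c ∨ z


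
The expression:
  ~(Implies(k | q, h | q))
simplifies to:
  k & ~h & ~q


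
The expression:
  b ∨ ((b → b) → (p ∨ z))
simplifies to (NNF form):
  b ∨ p ∨ z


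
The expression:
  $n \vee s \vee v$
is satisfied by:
  {n: True, v: True, s: True}
  {n: True, v: True, s: False}
  {n: True, s: True, v: False}
  {n: True, s: False, v: False}
  {v: True, s: True, n: False}
  {v: True, s: False, n: False}
  {s: True, v: False, n: False}


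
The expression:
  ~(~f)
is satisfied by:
  {f: True}


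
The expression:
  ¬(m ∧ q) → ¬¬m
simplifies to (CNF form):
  m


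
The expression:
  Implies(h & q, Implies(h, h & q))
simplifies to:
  True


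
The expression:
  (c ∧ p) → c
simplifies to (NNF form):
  True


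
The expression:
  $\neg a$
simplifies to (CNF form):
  $\neg a$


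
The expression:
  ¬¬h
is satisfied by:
  {h: True}


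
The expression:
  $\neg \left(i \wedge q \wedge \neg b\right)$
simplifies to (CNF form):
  $b \vee \neg i \vee \neg q$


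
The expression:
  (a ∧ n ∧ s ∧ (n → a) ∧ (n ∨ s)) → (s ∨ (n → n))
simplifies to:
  True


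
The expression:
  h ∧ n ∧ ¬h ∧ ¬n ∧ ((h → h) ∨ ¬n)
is never true.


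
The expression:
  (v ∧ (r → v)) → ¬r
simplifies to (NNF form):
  ¬r ∨ ¬v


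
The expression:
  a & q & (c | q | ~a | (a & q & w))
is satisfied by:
  {a: True, q: True}


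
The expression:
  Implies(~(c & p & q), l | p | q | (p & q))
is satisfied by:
  {q: True, l: True, p: True}
  {q: True, l: True, p: False}
  {q: True, p: True, l: False}
  {q: True, p: False, l: False}
  {l: True, p: True, q: False}
  {l: True, p: False, q: False}
  {p: True, l: False, q: False}


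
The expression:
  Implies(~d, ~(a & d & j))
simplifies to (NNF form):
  True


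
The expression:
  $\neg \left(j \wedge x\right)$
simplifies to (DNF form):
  $\neg j \vee \neg x$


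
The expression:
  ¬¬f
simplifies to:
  f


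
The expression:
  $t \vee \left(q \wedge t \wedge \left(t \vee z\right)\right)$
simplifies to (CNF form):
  $t$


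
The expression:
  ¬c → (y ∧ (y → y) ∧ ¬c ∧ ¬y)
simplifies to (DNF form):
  c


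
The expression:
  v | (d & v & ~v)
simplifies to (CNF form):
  v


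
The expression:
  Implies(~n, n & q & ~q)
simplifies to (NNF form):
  n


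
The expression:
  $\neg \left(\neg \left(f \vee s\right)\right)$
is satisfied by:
  {s: True, f: True}
  {s: True, f: False}
  {f: True, s: False}


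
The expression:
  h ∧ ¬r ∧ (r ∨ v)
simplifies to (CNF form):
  h ∧ v ∧ ¬r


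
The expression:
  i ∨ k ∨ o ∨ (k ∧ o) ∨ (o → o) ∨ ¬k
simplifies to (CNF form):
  True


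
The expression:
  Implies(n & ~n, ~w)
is always true.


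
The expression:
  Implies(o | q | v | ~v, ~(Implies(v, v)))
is never true.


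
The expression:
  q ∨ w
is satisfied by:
  {q: True, w: True}
  {q: True, w: False}
  {w: True, q: False}


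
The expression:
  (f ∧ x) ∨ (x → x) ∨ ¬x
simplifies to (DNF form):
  True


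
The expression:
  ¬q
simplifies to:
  ¬q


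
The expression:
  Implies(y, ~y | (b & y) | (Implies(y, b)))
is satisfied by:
  {b: True, y: False}
  {y: False, b: False}
  {y: True, b: True}


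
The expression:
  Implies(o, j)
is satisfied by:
  {j: True, o: False}
  {o: False, j: False}
  {o: True, j: True}


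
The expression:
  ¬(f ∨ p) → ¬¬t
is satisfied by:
  {t: True, p: True, f: True}
  {t: True, p: True, f: False}
  {t: True, f: True, p: False}
  {t: True, f: False, p: False}
  {p: True, f: True, t: False}
  {p: True, f: False, t: False}
  {f: True, p: False, t: False}


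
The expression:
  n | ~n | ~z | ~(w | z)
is always true.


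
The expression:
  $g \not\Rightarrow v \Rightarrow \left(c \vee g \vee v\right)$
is always true.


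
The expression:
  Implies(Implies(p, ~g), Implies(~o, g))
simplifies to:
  g | o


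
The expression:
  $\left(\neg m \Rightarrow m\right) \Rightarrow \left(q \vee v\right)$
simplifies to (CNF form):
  $q \vee v \vee \neg m$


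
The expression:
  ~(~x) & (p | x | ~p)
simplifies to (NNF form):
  x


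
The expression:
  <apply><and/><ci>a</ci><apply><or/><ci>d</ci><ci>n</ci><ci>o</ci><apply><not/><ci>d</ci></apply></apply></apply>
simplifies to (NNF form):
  <ci>a</ci>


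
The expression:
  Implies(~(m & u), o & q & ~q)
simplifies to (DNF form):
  m & u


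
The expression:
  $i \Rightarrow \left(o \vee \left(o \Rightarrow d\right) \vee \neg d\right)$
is always true.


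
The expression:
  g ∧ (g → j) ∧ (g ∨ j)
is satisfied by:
  {j: True, g: True}


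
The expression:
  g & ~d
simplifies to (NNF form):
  g & ~d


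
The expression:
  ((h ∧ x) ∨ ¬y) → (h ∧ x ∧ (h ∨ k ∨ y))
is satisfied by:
  {y: True, x: True, h: True}
  {y: True, x: True, h: False}
  {y: True, h: True, x: False}
  {y: True, h: False, x: False}
  {x: True, h: True, y: False}
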